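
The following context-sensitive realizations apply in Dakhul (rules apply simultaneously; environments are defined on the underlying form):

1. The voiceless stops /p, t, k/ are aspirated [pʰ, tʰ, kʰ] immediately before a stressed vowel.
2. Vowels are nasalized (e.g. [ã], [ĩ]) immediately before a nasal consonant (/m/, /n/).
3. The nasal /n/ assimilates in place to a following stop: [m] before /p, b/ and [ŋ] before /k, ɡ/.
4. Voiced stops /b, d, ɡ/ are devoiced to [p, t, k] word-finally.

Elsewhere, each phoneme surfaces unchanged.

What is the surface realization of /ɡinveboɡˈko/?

/ɡ/ (word-initial) is in the target of rule 4 but the environment (word-finally) is not met → [ɡ].
/i/ — between /ɡ/ and /n/, before a nasal consonant — surfaces as [ĩ] (rule 2).
/n/ (between /i/ and /v/) is in the target of rule 3 but the environment (before a labial or velar stop) is not met → [n].
/v/ (between /n/ and /e/) is unaffected → [v].
/e/ (between /v/ and /b/): rule 2 targets it, but not before a nasal consonant → unchanged [e].
/b/ — between /e/ and /o/; rule 4 does not apply here → [b].
/o/ (between /b/ and /ɡ/): rule 2 targets it, but not before a nasal consonant → unchanged [o].
/ɡ/ — between /o/ and /k/; rule 4 does not apply here → [ɡ].
/k/ — between /ɡ/ and /o/, immediately before a stressed vowel — surfaces as [kʰ] (rule 1).
/o/ — word-final; rule 2 does not apply here → [o].

[ɡĩnveboɡˈkʰo]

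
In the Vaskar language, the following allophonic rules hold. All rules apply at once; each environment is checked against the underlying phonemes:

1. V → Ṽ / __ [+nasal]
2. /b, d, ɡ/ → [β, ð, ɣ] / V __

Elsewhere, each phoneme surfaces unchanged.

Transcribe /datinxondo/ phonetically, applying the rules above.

/d/ — word-initial; rule 2 does not apply here → [d].
/a/ — between /d/ and /t/; rule 1 does not apply here → [a].
/t/ (between /a/ and /i/) is unaffected → [t].
/i/ (between /t/ and /n/): before a nasal consonant, so rule 1 applies → [ĩ].
/n/ (between /i/ and /x/): no rule targets it → [n].
/x/ (between /n/ and /o/) is unaffected → [x].
/o/ — between /x/ and /n/, before a nasal consonant — surfaces as [õ] (rule 1).
/n/ stays [n].
/d/ (between /n/ and /o/) fails the environment for rule 2, so it stays [d].
/o/ (word-final) fails the environment for rule 1, so it stays [o].

[datĩnxõndo]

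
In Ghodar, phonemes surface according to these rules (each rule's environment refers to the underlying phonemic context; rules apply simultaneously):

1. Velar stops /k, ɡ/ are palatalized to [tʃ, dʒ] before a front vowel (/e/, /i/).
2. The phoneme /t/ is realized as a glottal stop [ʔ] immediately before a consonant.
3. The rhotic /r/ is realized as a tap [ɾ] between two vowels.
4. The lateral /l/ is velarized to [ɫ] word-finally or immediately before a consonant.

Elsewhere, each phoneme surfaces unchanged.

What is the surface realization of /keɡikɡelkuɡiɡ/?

[tʃedʒikdʒeɫkudʒiɡ]

/k/ meets the environment for rule 1 (before a front vowel) → [tʃ].
/ɡ/ (between /e/ and /i/): before a front vowel, so rule 1 applies → [dʒ].
/k/ (between /i/ and /ɡ/) fails the environment for rule 1, so it stays [k].
/ɡ/ (between /k/ and /e/) occurs before a front vowel → [dʒ] by rule 1.
/l/ meets the environment for rule 4 (word-finally or immediately before a consonant) → [ɫ].
/k/ (between /l/ and /u/): rule 1 targets it, but not before a front vowel → unchanged [k].
/ɡ/ (between /u/ and /i/) occurs before a front vowel → [dʒ] by rule 1.
/ɡ/ (word-final) is in the target of rule 1 but the environment (before a front vowel) is not met → [ɡ].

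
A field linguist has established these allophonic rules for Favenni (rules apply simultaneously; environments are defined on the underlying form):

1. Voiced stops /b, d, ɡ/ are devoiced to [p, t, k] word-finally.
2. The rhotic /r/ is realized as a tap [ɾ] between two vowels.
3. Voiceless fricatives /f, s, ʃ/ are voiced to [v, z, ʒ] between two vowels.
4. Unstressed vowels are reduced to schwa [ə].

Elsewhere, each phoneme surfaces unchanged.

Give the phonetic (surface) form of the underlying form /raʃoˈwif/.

/r/ (word-initial) fails the environment for rule 2, so it stays [r].
/a/ (between /r/ and /ʃ/): in an unstressed syllable, so rule 4 applies → [ə].
/ʃ/ (between /a/ and /o/) occurs between two vowels → [ʒ] by rule 3.
/o/ (between /ʃ/ and /w/) occurs in an unstressed syllable → [ə] by rule 4.
/w/ — not in any rule's target class → [w].
/i/ — between /w/ and /f/; rule 4 does not apply here → [i].
/f/ — word-final; rule 3 does not apply here → [f].

[rəʒəˈwif]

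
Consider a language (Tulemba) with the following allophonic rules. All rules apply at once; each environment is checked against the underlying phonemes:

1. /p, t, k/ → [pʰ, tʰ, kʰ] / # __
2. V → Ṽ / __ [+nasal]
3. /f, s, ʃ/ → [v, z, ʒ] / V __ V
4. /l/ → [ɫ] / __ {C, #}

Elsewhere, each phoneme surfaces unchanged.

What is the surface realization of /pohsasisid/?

[pʰohsazizid]

/p/ meets the environment for rule 1 (word-initially) → [pʰ].
/o/ (between /p/ and /h/) is in the target of rule 2 but the environment (before a nasal consonant) is not met → [o].
/h/ stays [h].
/s/ (between /h/ and /a/) is in the target of rule 3 but the environment (between two vowels) is not met → [s].
/a/ (between /s/ and /s/): rule 2 targets it, but not before a nasal consonant → unchanged [a].
/s/ — between /a/ and /i/, between two vowels — surfaces as [z] (rule 3).
/i/ — between /s/ and /s/; rule 2 does not apply here → [i].
Rule 3 applies to /s/ (between /i/ and /i/: between two vowels) → [z].
/i/ (between /s/ and /d/) is in the target of rule 2 but the environment (before a nasal consonant) is not met → [i].
/d/ stays [d].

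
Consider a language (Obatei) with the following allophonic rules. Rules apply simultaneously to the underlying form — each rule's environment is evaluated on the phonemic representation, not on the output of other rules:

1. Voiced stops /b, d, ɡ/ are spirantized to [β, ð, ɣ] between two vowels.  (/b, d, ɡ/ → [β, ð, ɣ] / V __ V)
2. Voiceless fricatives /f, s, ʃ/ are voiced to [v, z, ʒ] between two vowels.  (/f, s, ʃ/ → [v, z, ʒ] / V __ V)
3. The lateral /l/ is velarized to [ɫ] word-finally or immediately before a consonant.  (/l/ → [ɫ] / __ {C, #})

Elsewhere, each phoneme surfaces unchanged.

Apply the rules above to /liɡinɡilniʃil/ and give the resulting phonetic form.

[liɣinɡiɫniʒiɫ]

/l/ (word-initial) fails the environment for rule 3, so it stays [l].
/i/ — not in any rule's target class → [i].
/ɡ/ — between /i/ and /i/, between two vowels — surfaces as [ɣ] (rule 1).
/i/ (between /ɡ/ and /n/): no rule targets it → [i].
/n/ — not in any rule's target class → [n].
/ɡ/ (between /n/ and /i/): rule 1 targets it, but not between two vowels → unchanged [ɡ].
/i/ — not in any rule's target class → [i].
/l/ (between /i/ and /n/): word-finally or immediately before a consonant, so rule 3 applies → [ɫ].
/n/ (between /l/ and /i/) is unaffected → [n].
/i/ (between /n/ and /ʃ/) is unaffected → [i].
Rule 2 applies to /ʃ/ (between /i/ and /i/: between two vowels) → [ʒ].
/i/ (between /ʃ/ and /l/) is unaffected → [i].
Rule 3 applies to /l/ (word-final: word-finally or immediately before a consonant) → [ɫ].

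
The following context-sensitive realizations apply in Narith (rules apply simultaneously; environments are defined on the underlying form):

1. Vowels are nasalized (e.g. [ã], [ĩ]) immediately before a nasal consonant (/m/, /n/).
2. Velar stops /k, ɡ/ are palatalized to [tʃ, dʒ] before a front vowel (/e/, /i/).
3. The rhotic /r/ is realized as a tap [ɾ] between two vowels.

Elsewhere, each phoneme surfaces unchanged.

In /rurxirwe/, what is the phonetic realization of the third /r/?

/r/ (between /i/ and /w/) fails the environment for rule 3, so it stays [r].

[r]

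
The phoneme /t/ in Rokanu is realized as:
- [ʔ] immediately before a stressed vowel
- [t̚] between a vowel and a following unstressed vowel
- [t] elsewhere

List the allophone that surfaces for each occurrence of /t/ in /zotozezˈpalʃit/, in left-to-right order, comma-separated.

Occurrence 1 (position 3): between a vowel and a following unstressed vowel → [t̚].
Occurrence 2 (position 13): no conditioning environment matches → elsewhere allophone [t].

[t̚], [t]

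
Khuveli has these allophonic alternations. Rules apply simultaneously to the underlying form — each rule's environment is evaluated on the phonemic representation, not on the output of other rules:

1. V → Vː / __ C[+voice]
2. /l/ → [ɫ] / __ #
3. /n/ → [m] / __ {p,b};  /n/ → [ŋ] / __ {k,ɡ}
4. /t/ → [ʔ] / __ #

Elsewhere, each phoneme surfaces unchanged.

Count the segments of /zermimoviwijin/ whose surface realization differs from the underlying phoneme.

Segments that undergo a rule: /e/ → [eː] (rule 1); /i/ → [iː] (rule 1); /o/ → [oː] (rule 1); /i/ → [iː] (rule 1); /i/ → [iː] (rule 1); /i/ → [iː] (rule 1).
All other segments surface unchanged.

6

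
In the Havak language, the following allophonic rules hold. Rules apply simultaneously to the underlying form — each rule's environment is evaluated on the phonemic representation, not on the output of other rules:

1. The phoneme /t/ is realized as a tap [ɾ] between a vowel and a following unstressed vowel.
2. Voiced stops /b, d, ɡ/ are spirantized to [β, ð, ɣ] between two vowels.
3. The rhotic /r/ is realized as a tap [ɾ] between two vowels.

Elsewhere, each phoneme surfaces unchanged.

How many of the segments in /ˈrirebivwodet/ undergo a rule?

3

Segments that undergo a rule: /r/ → [ɾ] (rule 3); /b/ → [β] (rule 2); /d/ → [ð] (rule 2).
All other segments surface unchanged.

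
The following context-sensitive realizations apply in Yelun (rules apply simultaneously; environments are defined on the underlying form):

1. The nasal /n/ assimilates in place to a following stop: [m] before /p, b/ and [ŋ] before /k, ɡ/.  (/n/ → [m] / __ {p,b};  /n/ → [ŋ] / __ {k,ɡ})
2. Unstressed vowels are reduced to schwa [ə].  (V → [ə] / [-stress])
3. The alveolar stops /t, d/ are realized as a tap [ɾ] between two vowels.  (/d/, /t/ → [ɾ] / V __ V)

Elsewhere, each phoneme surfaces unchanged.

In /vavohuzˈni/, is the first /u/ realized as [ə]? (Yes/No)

Rule 2 applies to /u/ (between /h/ and /z/: in an unstressed syllable) → [ə].
The actual realization is [ə], which matches [ə].

Yes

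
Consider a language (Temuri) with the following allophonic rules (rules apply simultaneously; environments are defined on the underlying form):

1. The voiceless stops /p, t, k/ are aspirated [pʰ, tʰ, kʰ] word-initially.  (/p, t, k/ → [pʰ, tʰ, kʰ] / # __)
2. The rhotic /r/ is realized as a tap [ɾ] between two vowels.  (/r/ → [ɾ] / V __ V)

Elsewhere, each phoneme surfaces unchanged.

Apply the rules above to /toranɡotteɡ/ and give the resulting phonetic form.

/t/ meets the environment for rule 1 (word-initially) → [tʰ].
/o/ stays [o].
/r/ (between /o/ and /a/): between two vowels, so rule 2 applies → [ɾ].
/a/ (between /r/ and /n/) is unaffected → [a].
/n/ stays [n].
/ɡ/ — not in any rule's target class → [ɡ].
/o/ stays [o].
/t/ — between /o/ and /t/; rule 1 does not apply here → [t].
/t/ (between /t/ and /e/) is in the target of rule 1 but the environment (word-initially) is not met → [t].
/e/ stays [e].
/ɡ/ stays [ɡ].

[tʰoɾanɡotteɡ]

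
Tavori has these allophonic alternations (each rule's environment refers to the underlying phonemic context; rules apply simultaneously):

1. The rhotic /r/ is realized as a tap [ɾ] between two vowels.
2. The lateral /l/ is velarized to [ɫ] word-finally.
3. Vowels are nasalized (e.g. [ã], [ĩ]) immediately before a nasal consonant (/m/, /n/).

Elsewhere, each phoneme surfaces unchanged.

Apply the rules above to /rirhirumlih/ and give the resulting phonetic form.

[rirhiɾũmlih]

/r/ (word-initial) fails the environment for rule 1, so it stays [r].
/i/ — between /r/ and /r/; rule 3 does not apply here → [i].
/r/ (between /i/ and /h/) is in the target of rule 1 but the environment (between two vowels) is not met → [r].
/h/ (between /r/ and /i/) is unaffected → [h].
/i/ — between /h/ and /r/; rule 3 does not apply here → [i].
/r/ (between /i/ and /u/): between two vowels, so rule 1 applies → [ɾ].
/u/ (between /r/ and /m/) occurs before a nasal consonant → [ũ] by rule 3.
/m/ — not in any rule's target class → [m].
/l/ (between /m/ and /i/): rule 2 targets it, but not word-finally → unchanged [l].
/i/ (between /l/ and /h/) fails the environment for rule 3, so it stays [i].
/h/ — not in any rule's target class → [h].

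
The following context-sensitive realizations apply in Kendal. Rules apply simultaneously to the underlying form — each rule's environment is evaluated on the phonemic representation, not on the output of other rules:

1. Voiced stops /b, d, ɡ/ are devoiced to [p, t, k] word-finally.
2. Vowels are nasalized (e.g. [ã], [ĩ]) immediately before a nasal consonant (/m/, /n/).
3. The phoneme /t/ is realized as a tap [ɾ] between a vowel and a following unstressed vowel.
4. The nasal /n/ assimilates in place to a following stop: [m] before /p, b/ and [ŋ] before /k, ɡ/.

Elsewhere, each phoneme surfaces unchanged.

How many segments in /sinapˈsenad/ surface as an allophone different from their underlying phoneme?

3

Segments that undergo a rule: /i/ → [ĩ] (rule 2); /e/ → [ẽ] (rule 2); /d/ → [t] (rule 1).
All other segments surface unchanged.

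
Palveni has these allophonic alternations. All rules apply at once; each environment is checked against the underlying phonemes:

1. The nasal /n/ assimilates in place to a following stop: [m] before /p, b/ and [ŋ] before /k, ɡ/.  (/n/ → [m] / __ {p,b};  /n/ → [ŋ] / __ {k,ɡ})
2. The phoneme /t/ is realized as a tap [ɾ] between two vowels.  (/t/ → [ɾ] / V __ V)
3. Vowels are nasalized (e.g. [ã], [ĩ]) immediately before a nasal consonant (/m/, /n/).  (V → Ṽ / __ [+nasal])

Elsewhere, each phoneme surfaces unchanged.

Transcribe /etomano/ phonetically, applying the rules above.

[eɾõmãno]

/e/ — word-initial; rule 3 does not apply here → [e].
/t/ — between /e/ and /o/, between two vowels — surfaces as [ɾ] (rule 2).
/o/ meets the environment for rule 3 (before a nasal consonant) → [õ].
/m/ — not in any rule's target class → [m].
/a/ (between /m/ and /n/) occurs before a nasal consonant → [ã] by rule 3.
/n/ (between /a/ and /o/): rule 1 targets it, but not before a labial or velar stop → unchanged [n].
/o/ — word-final; rule 3 does not apply here → [o].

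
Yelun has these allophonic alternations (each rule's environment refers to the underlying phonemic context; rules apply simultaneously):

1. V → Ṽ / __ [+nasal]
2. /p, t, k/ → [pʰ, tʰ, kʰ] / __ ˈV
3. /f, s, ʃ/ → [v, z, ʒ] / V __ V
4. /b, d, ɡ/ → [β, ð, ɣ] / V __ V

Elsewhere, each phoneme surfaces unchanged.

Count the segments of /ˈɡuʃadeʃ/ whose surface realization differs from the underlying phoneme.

2

Segments that undergo a rule: /ʃ/ → [ʒ] (rule 3); /d/ → [ð] (rule 4).
All other segments surface unchanged.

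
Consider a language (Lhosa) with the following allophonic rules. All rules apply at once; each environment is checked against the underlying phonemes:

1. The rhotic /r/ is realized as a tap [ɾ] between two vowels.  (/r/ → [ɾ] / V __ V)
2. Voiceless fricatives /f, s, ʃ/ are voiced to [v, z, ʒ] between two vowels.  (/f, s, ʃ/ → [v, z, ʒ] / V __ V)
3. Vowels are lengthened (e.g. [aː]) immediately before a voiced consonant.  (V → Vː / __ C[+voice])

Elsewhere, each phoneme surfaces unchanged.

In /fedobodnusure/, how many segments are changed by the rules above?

Segments that undergo a rule: /e/ → [eː] (rule 3); /o/ → [oː] (rule 3); /o/ → [oː] (rule 3); /s/ → [z] (rule 2); /u/ → [uː] (rule 3); /r/ → [ɾ] (rule 1).
All other segments surface unchanged.

6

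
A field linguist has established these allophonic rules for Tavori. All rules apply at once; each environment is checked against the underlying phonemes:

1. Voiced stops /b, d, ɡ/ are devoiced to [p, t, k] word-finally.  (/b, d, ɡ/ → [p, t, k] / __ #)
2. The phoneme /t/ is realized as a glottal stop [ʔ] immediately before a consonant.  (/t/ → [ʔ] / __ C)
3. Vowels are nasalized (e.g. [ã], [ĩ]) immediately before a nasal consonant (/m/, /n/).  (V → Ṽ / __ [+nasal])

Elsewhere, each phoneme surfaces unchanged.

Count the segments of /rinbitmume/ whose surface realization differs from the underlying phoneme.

3

Segments that undergo a rule: /i/ → [ĩ] (rule 3); /t/ → [ʔ] (rule 2); /u/ → [ũ] (rule 3).
All other segments surface unchanged.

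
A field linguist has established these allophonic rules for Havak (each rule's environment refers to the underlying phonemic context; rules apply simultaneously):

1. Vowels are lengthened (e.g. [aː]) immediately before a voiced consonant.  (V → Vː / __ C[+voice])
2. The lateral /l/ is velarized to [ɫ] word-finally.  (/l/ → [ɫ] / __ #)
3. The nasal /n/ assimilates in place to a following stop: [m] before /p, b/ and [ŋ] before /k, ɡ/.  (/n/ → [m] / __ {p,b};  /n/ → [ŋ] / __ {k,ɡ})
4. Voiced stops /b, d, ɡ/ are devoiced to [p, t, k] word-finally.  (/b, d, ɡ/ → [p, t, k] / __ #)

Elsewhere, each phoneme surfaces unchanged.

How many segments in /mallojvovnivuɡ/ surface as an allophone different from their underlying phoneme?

Segments that undergo a rule: /a/ → [aː] (rule 1); /o/ → [oː] (rule 1); /o/ → [oː] (rule 1); /i/ → [iː] (rule 1); /u/ → [uː] (rule 1); /ɡ/ → [k] (rule 4).
All other segments surface unchanged.

6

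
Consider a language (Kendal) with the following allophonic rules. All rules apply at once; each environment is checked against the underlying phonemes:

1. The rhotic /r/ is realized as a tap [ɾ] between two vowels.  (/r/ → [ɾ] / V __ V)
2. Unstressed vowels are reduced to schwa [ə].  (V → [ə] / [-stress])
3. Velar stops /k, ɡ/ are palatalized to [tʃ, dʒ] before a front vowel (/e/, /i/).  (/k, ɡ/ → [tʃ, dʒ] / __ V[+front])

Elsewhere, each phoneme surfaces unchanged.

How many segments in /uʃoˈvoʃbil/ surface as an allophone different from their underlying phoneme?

Segments that undergo a rule: /u/ → [ə] (rule 2); /o/ → [ə] (rule 2); /i/ → [ə] (rule 2).
All other segments surface unchanged.

3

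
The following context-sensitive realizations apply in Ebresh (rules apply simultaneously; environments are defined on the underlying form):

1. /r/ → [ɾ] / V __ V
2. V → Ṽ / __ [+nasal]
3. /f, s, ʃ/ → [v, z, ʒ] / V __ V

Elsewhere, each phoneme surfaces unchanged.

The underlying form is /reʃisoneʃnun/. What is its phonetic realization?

/r/ (word-initial) is in the target of rule 1 but the environment (between two vowels) is not met → [r].
/e/ (between /r/ and /ʃ/) fails the environment for rule 2, so it stays [e].
Rule 3 applies to /ʃ/ (between /e/ and /i/: between two vowels) → [ʒ].
/i/ — between /ʃ/ and /s/; rule 2 does not apply here → [i].
Rule 3 applies to /s/ (between /i/ and /o/: between two vowels) → [z].
Rule 2 applies to /o/ (between /s/ and /n/: before a nasal consonant) → [õ].
/n/ stays [n].
/e/ (between /n/ and /ʃ/) is in the target of rule 2 but the environment (before a nasal consonant) is not met → [e].
/ʃ/ (between /e/ and /n/) is in the target of rule 3 but the environment (between two vowels) is not met → [ʃ].
/n/ (between /ʃ/ and /u/): no rule targets it → [n].
/u/ (between /n/ and /n/): before a nasal consonant, so rule 2 applies → [ũ].
/n/ stays [n].

[reʒizõneʃnũn]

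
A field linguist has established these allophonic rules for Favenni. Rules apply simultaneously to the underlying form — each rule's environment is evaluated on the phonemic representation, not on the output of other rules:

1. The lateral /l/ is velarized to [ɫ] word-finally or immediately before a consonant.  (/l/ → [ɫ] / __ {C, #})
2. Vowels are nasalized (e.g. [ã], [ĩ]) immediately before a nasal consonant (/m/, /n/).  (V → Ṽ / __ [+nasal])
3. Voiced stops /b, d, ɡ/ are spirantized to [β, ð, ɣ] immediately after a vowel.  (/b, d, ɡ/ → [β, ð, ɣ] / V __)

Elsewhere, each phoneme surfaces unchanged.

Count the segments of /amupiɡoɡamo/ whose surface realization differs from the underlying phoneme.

4

Segments that undergo a rule: /a/ → [ã] (rule 2); /ɡ/ → [ɣ] (rule 3); /ɡ/ → [ɣ] (rule 3); /a/ → [ã] (rule 2).
All other segments surface unchanged.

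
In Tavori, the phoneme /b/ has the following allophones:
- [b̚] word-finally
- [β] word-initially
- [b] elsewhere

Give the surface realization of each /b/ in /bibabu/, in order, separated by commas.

[β], [b], [b]

Occurrence 1 (position 1): word-initially → [β].
Occurrence 2 (position 3): no conditioning environment matches → elsewhere allophone [b].
Occurrence 3 (position 5): no conditioning environment matches → elsewhere allophone [b].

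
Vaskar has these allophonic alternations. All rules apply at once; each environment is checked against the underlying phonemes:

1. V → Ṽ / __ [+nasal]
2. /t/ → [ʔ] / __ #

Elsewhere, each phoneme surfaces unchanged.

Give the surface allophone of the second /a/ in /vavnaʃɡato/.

[a]

/a/ (between /n/ and /ʃ/) fails the environment for rule 1, so it stays [a].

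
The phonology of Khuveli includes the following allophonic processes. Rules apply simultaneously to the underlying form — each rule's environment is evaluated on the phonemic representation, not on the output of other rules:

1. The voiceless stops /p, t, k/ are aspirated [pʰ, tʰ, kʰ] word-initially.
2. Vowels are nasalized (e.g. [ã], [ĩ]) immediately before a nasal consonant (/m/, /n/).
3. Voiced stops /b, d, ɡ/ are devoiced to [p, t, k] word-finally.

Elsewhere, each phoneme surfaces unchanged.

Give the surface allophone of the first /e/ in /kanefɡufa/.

/e/ — between /n/ and /f/; rule 2 does not apply here → [e].

[e]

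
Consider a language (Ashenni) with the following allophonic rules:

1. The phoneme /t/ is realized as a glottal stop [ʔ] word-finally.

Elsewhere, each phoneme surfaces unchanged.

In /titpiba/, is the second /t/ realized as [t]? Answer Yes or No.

Yes

/t/ (between /i/ and /p/): rule 1 targets it, but not word-finally → unchanged [t].
The actual realization is [t], which matches [t].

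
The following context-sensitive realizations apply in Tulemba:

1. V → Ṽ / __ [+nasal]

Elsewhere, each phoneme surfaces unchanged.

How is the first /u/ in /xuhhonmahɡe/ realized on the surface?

/u/ (between /x/ and /h/) fails the environment for rule 1, so it stays [u].

[u]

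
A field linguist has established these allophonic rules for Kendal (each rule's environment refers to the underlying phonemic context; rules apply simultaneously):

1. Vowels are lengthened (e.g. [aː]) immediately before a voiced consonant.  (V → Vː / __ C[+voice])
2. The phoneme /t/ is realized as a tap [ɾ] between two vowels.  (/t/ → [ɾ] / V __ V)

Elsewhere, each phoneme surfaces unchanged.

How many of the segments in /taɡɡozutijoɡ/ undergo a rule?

5

Segments that undergo a rule: /a/ → [aː] (rule 1); /o/ → [oː] (rule 1); /t/ → [ɾ] (rule 2); /i/ → [iː] (rule 1); /o/ → [oː] (rule 1).
All other segments surface unchanged.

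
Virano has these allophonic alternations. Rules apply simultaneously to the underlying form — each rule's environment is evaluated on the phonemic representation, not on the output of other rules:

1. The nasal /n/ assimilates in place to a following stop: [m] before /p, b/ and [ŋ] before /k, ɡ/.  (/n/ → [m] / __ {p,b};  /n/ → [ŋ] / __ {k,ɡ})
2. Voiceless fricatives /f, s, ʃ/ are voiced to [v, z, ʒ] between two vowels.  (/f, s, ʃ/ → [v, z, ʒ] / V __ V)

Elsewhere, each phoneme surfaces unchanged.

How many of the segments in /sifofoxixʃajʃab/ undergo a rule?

Segments that undergo a rule: /f/ → [v] (rule 2); /f/ → [v] (rule 2).
All other segments surface unchanged.

2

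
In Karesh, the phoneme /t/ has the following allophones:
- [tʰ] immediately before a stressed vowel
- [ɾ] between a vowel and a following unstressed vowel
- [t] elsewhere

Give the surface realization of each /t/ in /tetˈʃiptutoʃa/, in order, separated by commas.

[t], [t], [t], [ɾ]

Occurrence 1 (position 1): no conditioning environment matches → elsewhere allophone [t].
Occurrence 2 (position 3): no conditioning environment matches → elsewhere allophone [t].
Occurrence 3 (position 7): no conditioning environment matches → elsewhere allophone [t].
Occurrence 4 (position 9): between a vowel and an unstressed vowel → [ɾ].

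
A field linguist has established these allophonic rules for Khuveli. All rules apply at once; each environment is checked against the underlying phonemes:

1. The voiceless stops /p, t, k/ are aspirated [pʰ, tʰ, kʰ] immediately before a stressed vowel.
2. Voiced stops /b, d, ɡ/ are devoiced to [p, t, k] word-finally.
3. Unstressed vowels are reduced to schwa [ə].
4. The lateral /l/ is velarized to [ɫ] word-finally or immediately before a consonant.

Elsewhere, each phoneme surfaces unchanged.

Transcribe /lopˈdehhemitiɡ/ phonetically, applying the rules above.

/l/ (word-initial) fails the environment for rule 4, so it stays [l].
/o/ meets the environment for rule 3 (in an unstressed syllable) → [ə].
/p/ (between /o/ and /d/) is in the target of rule 1 but the environment (immediately before a stressed vowel) is not met → [p].
/d/ (between /p/ and /e/): rule 2 targets it, but not word-finally → unchanged [d].
/e/ (between /d/ and /h/): rule 3 targets it, but not in an unstressed syllable → unchanged [e].
/h/ stays [h].
/h/ (between /h/ and /e/): no rule targets it → [h].
/e/ — between /h/ and /m/, in an unstressed syllable — surfaces as [ə] (rule 3).
/m/ stays [m].
Rule 3 applies to /i/ (between /m/ and /t/: in an unstressed syllable) → [ə].
/t/ (between /i/ and /i/) is in the target of rule 1 but the environment (immediately before a stressed vowel) is not met → [t].
/i/ (between /t/ and /ɡ/) occurs in an unstressed syllable → [ə] by rule 3.
/ɡ/ (word-final) occurs word-finally → [k] by rule 2.

[ləpˈdehhəmətək]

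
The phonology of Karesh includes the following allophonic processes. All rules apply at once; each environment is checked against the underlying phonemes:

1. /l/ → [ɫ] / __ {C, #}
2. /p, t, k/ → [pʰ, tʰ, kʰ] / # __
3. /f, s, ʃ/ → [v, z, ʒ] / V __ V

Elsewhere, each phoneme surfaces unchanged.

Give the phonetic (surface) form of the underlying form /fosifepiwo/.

/f/ (word-initial) is in the target of rule 3 but the environment (between two vowels) is not met → [f].
/o/ stays [o].
/s/ (between /o/ and /i/) occurs between two vowels → [z] by rule 3.
/i/ stays [i].
/f/ (between /i/ and /e/) occurs between two vowels → [v] by rule 3.
/e/ (between /f/ and /p/) is unaffected → [e].
/p/ (between /e/ and /i/) is in the target of rule 2 but the environment (word-initially) is not met → [p].
/i/ (between /p/ and /w/) is unaffected → [i].
/w/ stays [w].
/o/ (word-final): no rule targets it → [o].

[fozivepiwo]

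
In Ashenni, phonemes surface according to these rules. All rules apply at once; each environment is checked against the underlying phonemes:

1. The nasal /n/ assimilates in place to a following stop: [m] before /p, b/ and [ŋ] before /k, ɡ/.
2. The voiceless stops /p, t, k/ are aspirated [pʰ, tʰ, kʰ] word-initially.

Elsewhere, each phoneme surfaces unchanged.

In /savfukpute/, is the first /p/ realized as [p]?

Yes

/p/ (between /k/ and /u/): rule 2 targets it, but not word-initially → unchanged [p].
The actual realization is [p], which matches [p].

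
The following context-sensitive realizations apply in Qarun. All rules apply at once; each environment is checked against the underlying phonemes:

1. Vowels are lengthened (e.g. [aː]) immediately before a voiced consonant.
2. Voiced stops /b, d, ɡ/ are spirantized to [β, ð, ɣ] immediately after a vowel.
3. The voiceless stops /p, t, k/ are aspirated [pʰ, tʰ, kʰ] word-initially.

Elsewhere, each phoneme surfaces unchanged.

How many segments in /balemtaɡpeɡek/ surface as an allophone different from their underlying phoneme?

Segments that undergo a rule: /a/ → [aː] (rule 1); /e/ → [eː] (rule 1); /a/ → [aː] (rule 1); /ɡ/ → [ɣ] (rule 2); /e/ → [eː] (rule 1); /ɡ/ → [ɣ] (rule 2).
All other segments surface unchanged.

6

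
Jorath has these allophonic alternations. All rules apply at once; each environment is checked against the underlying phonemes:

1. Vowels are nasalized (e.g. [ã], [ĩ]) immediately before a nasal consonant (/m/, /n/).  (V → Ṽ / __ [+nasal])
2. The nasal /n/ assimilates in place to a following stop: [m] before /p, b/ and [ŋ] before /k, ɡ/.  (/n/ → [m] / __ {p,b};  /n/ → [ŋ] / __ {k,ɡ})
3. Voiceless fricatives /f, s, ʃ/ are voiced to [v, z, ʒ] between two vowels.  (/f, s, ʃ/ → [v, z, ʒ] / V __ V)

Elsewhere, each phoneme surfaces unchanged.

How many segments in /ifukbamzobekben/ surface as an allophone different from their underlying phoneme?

3

Segments that undergo a rule: /f/ → [v] (rule 3); /a/ → [ã] (rule 1); /e/ → [ẽ] (rule 1).
All other segments surface unchanged.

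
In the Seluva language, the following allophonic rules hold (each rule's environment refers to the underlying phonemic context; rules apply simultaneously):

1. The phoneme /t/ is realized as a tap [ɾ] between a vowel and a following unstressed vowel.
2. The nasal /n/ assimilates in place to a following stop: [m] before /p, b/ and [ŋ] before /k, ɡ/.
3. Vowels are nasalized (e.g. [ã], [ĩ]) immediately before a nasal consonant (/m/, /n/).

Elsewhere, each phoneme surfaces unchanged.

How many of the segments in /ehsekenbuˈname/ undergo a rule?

Segments that undergo a rule: /e/ → [ẽ] (rule 3); /n/ → [m] (rule 2); /u/ → [ũ] (rule 3); /a/ → [ã] (rule 3).
All other segments surface unchanged.

4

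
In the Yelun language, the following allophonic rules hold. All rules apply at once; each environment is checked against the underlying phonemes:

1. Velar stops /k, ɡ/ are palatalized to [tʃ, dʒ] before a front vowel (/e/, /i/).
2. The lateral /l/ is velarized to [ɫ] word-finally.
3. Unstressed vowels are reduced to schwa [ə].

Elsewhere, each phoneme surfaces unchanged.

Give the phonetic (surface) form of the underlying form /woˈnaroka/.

/w/ — not in any rule's target class → [w].
Rule 3 applies to /o/ (between /w/ and /n/: in an unstressed syllable) → [ə].
/n/ — not in any rule's target class → [n].
/a/ (between /n/ and /r/) fails the environment for rule 3, so it stays [a].
/r/ (between /a/ and /o/) is unaffected → [r].
Rule 3 applies to /o/ (between /r/ and /k/: in an unstressed syllable) → [ə].
/k/ (between /o/ and /a/): rule 1 targets it, but not before a front vowel → unchanged [k].
/a/ meets the environment for rule 3 (in an unstressed syllable) → [ə].

[wəˈnarəkə]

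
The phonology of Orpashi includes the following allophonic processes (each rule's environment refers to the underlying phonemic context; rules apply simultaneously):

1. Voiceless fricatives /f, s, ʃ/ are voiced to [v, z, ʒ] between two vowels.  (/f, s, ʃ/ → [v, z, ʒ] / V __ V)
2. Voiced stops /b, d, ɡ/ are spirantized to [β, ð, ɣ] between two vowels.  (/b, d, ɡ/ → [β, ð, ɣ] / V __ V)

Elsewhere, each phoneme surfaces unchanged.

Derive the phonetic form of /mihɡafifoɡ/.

[mihɡavivoɡ]

/m/ (word-initial): no rule targets it → [m].
/i/ — not in any rule's target class → [i].
/h/ — not in any rule's target class → [h].
/ɡ/ (between /h/ and /a/) is in the target of rule 2 but the environment (between two vowels) is not met → [ɡ].
/a/ stays [a].
/f/ meets the environment for rule 1 (between two vowels) → [v].
/i/ (between /f/ and /f/): no rule targets it → [i].
/f/ — between /i/ and /o/, between two vowels — surfaces as [v] (rule 1).
/o/ stays [o].
/ɡ/ (word-final): rule 2 targets it, but not between two vowels → unchanged [ɡ].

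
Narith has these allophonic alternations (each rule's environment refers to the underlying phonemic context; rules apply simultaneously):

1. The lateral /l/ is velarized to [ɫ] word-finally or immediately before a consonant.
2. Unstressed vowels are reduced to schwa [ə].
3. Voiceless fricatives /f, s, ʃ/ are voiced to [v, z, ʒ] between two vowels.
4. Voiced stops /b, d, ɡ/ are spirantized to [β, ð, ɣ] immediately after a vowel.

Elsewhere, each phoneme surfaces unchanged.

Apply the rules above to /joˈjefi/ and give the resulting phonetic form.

/j/ stays [j].
/o/ (between /j/ and /j/) occurs in an unstressed syllable → [ə] by rule 2.
/j/ stays [j].
/e/ — between /j/ and /f/; rule 2 does not apply here → [e].
/f/ — between /e/ and /i/, between two vowels — surfaces as [v] (rule 3).
/i/ — word-final, in an unstressed syllable — surfaces as [ə] (rule 2).

[jəˈjevə]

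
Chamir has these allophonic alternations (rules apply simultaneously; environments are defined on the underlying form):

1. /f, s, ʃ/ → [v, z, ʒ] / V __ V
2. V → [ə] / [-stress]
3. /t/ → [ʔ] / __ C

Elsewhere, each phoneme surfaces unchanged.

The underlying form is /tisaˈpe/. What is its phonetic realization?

/t/ (word-initial) fails the environment for rule 3, so it stays [t].
Rule 2 applies to /i/ (between /t/ and /s/: in an unstressed syllable) → [ə].
Rule 1 applies to /s/ (between /i/ and /a/: between two vowels) → [z].
Rule 2 applies to /a/ (between /s/ and /p/: in an unstressed syllable) → [ə].
/p/ — not in any rule's target class → [p].
/e/ (word-final): rule 2 targets it, but not in an unstressed syllable → unchanged [e].

[təzəˈpe]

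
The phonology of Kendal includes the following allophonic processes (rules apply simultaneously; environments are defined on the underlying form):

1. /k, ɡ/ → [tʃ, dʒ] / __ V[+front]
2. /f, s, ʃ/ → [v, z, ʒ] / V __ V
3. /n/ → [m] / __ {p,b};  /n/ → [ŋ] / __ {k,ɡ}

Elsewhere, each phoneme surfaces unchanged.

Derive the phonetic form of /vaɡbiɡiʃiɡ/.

[vaɡbidʒiʒiɡ]

/ɡ/ (between /a/ and /b/) is in the target of rule 1 but the environment (before a front vowel) is not met → [ɡ].
/ɡ/ — between /i/ and /i/, before a front vowel — surfaces as [dʒ] (rule 1).
Rule 2 applies to /ʃ/ (between /i/ and /i/: between two vowels) → [ʒ].
/ɡ/ (word-final): rule 1 targets it, but not before a front vowel → unchanged [ɡ].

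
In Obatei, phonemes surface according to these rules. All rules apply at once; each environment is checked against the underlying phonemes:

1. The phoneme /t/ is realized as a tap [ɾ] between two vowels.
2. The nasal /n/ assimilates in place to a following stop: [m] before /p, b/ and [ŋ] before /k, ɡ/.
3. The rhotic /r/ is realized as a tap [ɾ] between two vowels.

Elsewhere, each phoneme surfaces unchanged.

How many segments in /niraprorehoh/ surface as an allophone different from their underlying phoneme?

2

Segments that undergo a rule: /r/ → [ɾ] (rule 3); /r/ → [ɾ] (rule 3).
All other segments surface unchanged.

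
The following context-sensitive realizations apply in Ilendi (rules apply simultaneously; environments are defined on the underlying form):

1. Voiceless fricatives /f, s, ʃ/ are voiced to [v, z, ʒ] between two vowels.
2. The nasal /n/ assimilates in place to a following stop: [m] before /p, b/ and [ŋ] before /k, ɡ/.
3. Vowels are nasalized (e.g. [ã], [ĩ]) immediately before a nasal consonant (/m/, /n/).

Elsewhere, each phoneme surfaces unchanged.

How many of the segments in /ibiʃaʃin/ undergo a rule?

3

Segments that undergo a rule: /ʃ/ → [ʒ] (rule 1); /ʃ/ → [ʒ] (rule 1); /i/ → [ĩ] (rule 3).
All other segments surface unchanged.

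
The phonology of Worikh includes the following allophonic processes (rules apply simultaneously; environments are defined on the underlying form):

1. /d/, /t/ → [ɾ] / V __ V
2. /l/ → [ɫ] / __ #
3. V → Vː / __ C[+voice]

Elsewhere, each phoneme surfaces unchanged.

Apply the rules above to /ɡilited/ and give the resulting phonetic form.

[ɡiːliɾeːd]

/ɡ/ (word-initial) is unaffected → [ɡ].
/i/ (between /ɡ/ and /l/): before a voiced consonant, so rule 3 applies → [iː].
/l/ (between /i/ and /i/): rule 2 targets it, but not word-finally → unchanged [l].
/i/ (between /l/ and /t/): rule 3 targets it, but not before a voiced consonant → unchanged [i].
/t/ meets the environment for rule 1 (between two vowels) → [ɾ].
Rule 3 applies to /e/ (between /t/ and /d/: before a voiced consonant) → [eː].
/d/ (word-final) fails the environment for rule 1, so it stays [d].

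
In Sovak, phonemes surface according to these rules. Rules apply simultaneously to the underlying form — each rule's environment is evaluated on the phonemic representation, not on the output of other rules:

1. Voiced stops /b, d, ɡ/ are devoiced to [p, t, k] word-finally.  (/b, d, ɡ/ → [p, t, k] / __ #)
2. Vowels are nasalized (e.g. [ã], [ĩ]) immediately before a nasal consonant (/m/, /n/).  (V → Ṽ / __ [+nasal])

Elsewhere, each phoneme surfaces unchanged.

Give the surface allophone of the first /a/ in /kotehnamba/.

Rule 2 applies to /a/ (between /n/ and /m/: before a nasal consonant) → [ã].

[ã]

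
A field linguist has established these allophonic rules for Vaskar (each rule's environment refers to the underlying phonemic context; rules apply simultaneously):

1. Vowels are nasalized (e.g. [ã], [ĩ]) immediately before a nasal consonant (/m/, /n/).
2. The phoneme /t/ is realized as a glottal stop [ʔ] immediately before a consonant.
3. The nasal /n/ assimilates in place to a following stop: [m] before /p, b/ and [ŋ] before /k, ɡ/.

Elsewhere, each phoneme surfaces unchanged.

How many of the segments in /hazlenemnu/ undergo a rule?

Segments that undergo a rule: /e/ → [ẽ] (rule 1); /e/ → [ẽ] (rule 1).
All other segments surface unchanged.

2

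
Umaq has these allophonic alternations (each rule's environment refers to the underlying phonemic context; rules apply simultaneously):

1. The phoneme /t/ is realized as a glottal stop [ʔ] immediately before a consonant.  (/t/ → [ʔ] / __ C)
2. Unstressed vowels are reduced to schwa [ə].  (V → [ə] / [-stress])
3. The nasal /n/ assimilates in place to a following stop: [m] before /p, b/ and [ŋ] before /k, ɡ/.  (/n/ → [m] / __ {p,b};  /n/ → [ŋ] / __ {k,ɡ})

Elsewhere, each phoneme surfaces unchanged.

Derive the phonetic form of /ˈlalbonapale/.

/a/ (between /l/ and /l/) fails the environment for rule 2, so it stays [a].
/o/ meets the environment for rule 2 (in an unstressed syllable) → [ə].
/n/ (between /o/ and /a/) fails the environment for rule 3, so it stays [n].
Rule 2 applies to /a/ (between /n/ and /p/: in an unstressed syllable) → [ə].
/a/ meets the environment for rule 2 (in an unstressed syllable) → [ə].
/e/ (word-final) occurs in an unstressed syllable → [ə] by rule 2.

[ˈlalbənəpələ]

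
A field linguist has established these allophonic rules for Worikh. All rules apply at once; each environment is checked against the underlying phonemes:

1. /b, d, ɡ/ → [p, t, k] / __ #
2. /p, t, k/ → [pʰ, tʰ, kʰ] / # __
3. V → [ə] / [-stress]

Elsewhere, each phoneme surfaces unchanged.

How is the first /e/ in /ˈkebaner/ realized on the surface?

[e]

/e/ (between /k/ and /b/): rule 3 targets it, but not in an unstressed syllable → unchanged [e].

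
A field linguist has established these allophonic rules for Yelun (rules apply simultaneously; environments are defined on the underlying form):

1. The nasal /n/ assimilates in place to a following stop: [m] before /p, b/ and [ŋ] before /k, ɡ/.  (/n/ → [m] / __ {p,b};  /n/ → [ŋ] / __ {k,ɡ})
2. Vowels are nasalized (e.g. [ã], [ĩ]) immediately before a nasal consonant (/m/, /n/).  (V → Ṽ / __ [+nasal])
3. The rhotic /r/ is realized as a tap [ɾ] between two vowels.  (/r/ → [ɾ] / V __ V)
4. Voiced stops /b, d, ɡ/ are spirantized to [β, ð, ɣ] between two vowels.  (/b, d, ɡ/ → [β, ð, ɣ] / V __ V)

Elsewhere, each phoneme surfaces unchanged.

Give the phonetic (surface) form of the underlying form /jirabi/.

[jiɾaβi]

/j/ (word-initial) is unaffected → [j].
/i/ (between /j/ and /r/) is in the target of rule 2 but the environment (before a nasal consonant) is not met → [i].
/r/ (between /i/ and /a/) occurs between two vowels → [ɾ] by rule 3.
/a/ (between /r/ and /b/): rule 2 targets it, but not before a nasal consonant → unchanged [a].
Rule 4 applies to /b/ (between /a/ and /i/: between two vowels) → [β].
/i/ — word-final; rule 2 does not apply here → [i].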